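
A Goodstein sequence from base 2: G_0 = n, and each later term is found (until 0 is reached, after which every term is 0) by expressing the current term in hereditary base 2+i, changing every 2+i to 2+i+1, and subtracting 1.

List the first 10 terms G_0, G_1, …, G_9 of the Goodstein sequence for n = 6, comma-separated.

step 0: 6 = 2^2 + 2; sub 3 for 2: 3^3 + 3; = 30; G_1 = 30−1 = 29
step 1: 29 = 3^3 + 2; sub 4 for 3: 4^4 + 2; = 258; G_2 = 258−1 = 257
step 2: 257 = 4^4 + 1; sub 5 for 4: 5^5 + 1; = 3126; G_3 = 3126−1 = 3125
step 3: 3125 = 5^5; sub 6 for 5: 6^6; = 46656; G_4 = 46656−1 = 46655
step 4: 46655 = 5·6^5 + 5·6^4 + 5·6^3 + 5·6^2 + 5·6 + 5; sub 7 for 6: 5·7^5 + 5·7^4 + 5·7^3 + 5·7^2 + 5·7 + 5; = 98040; G_5 = 98040−1 = 98039
step 5: 98039 = 5·7^5 + 5·7^4 + 5·7^3 + 5·7^2 + 5·7 + 4; sub 8 for 7: 5·8^5 + 5·8^4 + 5·8^3 + 5·8^2 + 5·8 + 4; = 187244; G_6 = 187244−1 = 187243
step 6: 187243 = 5·8^5 + 5·8^4 + 5·8^3 + 5·8^2 + 5·8 + 3; sub 9 for 8: 5·9^5 + 5·9^4 + 5·9^3 + 5·9^2 + 5·9 + 3; = 332148; G_7 = 332148−1 = 332147
step 7: 332147 = 5·9^5 + 5·9^4 + 5·9^3 + 5·9^2 + 5·9 + 2; sub 10 for 9: 5·10^5 + 5·10^4 + 5·10^3 + 5·10^2 + 5·10 + 2; = 555552; G_8 = 555552−1 = 555551
step 8: 555551 = 5·10^5 + 5·10^4 + 5·10^3 + 5·10^2 + 5·10 + 1; sub 11 for 10: 5·11^5 + 5·11^4 + 5·11^3 + 5·11^2 + 5·11 + 1; = 885776; G_9 = 885776−1 = 885775

6, 29, 257, 3125, 46655, 98039, 187243, 332147, 555551, 885775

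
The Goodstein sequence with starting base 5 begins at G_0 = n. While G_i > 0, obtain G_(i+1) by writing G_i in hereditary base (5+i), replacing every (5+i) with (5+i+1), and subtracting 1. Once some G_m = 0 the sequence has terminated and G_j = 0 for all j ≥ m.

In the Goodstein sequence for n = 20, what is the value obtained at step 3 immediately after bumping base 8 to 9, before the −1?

30

step 0: 20 = 4·5; sub 6 for 5: 4·6; = 24; G_1 = 24−1 = 23
step 1: 23 = 3·6 + 5; sub 7 for 6: 3·7 + 5; = 26; G_2 = 26−1 = 25
step 2: 25 = 3·7 + 4; sub 8 for 7: 3·8 + 4; = 28; G_3 = 28−1 = 27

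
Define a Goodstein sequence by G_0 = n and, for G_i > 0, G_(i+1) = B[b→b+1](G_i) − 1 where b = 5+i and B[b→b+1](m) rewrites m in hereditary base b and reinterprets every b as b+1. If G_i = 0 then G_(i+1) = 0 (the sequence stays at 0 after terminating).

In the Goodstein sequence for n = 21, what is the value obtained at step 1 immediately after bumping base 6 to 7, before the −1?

28

step 0: 21 = 4·5 + 1; sub 6 for 5: 4·6 + 1; = 25; G_1 = 25−1 = 24
step 1: 24 = 4·6; sub 7 for 6: 4·7; = 28; G_2 = 28−1 = 27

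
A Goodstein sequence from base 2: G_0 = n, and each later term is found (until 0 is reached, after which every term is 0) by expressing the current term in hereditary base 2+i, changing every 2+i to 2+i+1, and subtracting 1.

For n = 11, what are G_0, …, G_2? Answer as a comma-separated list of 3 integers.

11 —HB2→ 2^(2 + 1) + 2 + 1 —bump→ 3^(3 + 1) + 3 + 1 = 85 —(−1)→ 84
84 —HB3→ 3^(3 + 1) + 3 —bump→ 4^(4 + 1) + 4 = 1028 —(−1)→ 1027

11, 84, 1027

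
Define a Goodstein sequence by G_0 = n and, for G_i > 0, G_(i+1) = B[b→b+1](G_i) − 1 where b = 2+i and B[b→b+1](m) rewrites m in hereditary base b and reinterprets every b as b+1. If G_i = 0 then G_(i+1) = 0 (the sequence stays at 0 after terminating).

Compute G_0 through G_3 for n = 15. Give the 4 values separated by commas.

[0] 15 ≡ 2^(2 + 1) + 2^2 + 2 + 1 (base 2). Lift 3: 112. −1: 111.
[1] 111 ≡ 3^(3 + 1) + 3^3 + 3 (base 3). Lift 4: 1284. −1: 1283.
[2] 1283 ≡ 4^(4 + 1) + 4^4 + 3 (base 4). Lift 5: 18753. −1: 18752.

15, 111, 1283, 18752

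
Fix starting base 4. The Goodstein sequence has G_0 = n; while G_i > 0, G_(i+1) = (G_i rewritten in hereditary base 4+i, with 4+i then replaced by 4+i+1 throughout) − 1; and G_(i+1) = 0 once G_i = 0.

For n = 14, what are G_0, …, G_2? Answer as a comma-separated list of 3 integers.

14, 16, 18

i=0: 14 = 3·4 + 2 (b=4); 4→5: 3·5 + 2 = 17; 17−1 = 16
i=1: 16 = 3·5 + 1 (b=5); 5→6: 3·6 + 1 = 19; 19−1 = 18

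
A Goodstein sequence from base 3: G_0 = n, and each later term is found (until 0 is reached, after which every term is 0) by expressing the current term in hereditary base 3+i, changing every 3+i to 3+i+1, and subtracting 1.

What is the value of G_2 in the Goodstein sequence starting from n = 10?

24

(0) 10|_3 = 3^2 + 1 ↦ 4^2 + 1|_4 = 17 ⇒ 16
(1) 16|_4 = 4^2 ↦ 5^2|_5 = 25 ⇒ 24
(2) 24|_5 = 4·5 + 4 ↦ 4·6 + 4|_6 = 28 ⇒ 27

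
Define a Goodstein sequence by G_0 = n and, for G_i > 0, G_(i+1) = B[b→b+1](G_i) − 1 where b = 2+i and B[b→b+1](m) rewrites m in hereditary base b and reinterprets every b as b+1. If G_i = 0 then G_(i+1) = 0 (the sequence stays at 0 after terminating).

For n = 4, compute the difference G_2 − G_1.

15

(0) 4|_2 = 2^2 ↦ 3^3|_3 = 27 ⇒ 26
(1) 26|_3 = 2·3^2 + 2·3 + 2 ↦ 2·4^2 + 2·4 + 2|_4 = 42 ⇒ 41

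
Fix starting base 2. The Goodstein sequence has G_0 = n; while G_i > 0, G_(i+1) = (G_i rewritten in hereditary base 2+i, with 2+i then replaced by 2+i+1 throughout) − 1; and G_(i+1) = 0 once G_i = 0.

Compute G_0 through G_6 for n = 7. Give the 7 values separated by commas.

i=0: 7 = 2^2 + 2 + 1 (b=2); 2→3: 3^3 + 3 + 1 = 31; 31−1 = 30
i=1: 30 = 3^3 + 3 (b=3); 3→4: 4^4 + 4 = 260; 260−1 = 259
i=2: 259 = 4^4 + 3 (b=4); 4→5: 5^5 + 3 = 3128; 3128−1 = 3127
i=3: 3127 = 5^5 + 2 (b=5); 5→6: 6^6 + 2 = 46658; 46658−1 = 46657
i=4: 46657 = 6^6 + 1 (b=6); 6→7: 7^7 + 1 = 823544; 823544−1 = 823543
i=5: 823543 = 7^7 (b=7); 7→8: 8^8 = 16777216; 16777216−1 = 16777215

7, 30, 259, 3127, 46657, 823543, 16777215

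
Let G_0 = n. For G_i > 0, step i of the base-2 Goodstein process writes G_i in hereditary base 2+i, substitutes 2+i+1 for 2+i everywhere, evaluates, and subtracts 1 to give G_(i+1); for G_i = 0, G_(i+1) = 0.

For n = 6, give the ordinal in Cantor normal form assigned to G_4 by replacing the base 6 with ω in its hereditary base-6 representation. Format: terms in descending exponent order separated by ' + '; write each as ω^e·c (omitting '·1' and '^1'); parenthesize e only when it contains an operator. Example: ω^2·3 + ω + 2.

step 0: 6 = 2^2 + 2; sub 3 for 2: 3^3 + 3; = 30; G_1 = 30−1 = 29
step 1: 29 = 3^3 + 2; sub 4 for 3: 4^4 + 2; = 258; G_2 = 258−1 = 257
step 2: 257 = 4^4 + 1; sub 5 for 4: 5^5 + 1; = 3126; G_3 = 3126−1 = 3125
step 3: 3125 = 5^5; sub 6 for 5: 6^6; = 46656; G_4 = 46656−1 = 46655
step 4: 46655 = 5·6^5 + 5·6^4 + 5·6^3 + 5·6^2 + 5·6 + 5; sub 7 for 6: 5·7^5 + 5·7^4 + 5·7^3 + 5·7^2 + 5·7 + 5; = 98040; G_5 = 98040−1 = 98039

ω^5·5 + ω^4·5 + ω^3·5 + ω^2·5 + ω·5 + 5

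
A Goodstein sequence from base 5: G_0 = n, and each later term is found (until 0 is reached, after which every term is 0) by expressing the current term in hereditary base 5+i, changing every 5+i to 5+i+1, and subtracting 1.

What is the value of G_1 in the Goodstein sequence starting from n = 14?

[0] 14 ≡ 2·5 + 4 (base 5). Lift 6: 16. −1: 15.
[1] 15 ≡ 2·6 + 3 (base 6). Lift 7: 17. −1: 16.

15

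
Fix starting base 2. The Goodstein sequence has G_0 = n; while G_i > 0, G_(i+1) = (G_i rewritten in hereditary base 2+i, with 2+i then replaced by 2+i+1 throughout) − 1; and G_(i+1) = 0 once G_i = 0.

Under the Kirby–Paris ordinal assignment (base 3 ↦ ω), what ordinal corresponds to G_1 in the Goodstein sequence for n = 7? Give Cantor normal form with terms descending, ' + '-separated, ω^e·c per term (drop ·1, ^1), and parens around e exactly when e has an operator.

G_0 = 7. HB_2(7) = 2^2 + 2 + 1. Bump = 31. G_1 = 30.
G_1 = 30. HB_3(30) = 3^3 + 3. Bump = 260. G_2 = 259.

ω^ω + ω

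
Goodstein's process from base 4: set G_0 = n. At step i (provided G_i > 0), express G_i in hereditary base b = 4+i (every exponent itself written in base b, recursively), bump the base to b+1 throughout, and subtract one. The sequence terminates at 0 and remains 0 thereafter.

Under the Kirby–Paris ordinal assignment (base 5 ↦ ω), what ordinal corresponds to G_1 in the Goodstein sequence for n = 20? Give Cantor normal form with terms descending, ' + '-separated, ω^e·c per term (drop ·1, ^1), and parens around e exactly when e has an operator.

i=0: 20 = 4^2 + 4 (b=4); 4→5: 5^2 + 5 = 30; 30−1 = 29
i=1: 29 = 5^2 + 4 (b=5); 5→6: 6^2 + 4 = 40; 40−1 = 39

ω^2 + 4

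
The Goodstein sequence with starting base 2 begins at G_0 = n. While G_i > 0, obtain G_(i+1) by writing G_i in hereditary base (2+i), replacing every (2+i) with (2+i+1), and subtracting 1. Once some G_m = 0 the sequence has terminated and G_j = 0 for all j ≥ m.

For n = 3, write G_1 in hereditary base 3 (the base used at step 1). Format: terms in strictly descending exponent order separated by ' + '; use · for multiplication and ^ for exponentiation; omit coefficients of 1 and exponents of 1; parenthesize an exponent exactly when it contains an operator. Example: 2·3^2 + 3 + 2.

3

3 —HB2→ 2 + 1 —bump→ 3 + 1 = 4 —(−1)→ 3
3 —HB3→ 3 —bump→ 4 = 4 —(−1)→ 3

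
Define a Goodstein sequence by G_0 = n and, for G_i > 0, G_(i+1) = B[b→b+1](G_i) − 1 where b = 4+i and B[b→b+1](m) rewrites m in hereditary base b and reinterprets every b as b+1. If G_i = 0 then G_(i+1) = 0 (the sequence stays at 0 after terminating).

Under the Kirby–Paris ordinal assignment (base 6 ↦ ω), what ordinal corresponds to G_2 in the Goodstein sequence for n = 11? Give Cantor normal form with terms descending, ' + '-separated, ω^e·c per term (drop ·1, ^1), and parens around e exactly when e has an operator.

ω·2 + 1

G_0=11  [base 4] 2·4 + 3  →[4↦5]→  2·5 + 3 = 13  −1 ⇒ G_1=12
G_1=12  [base 5] 2·5 + 2  →[5↦6]→  2·6 + 2 = 14  −1 ⇒ G_2=13
G_2=13  [base 6] 2·6 + 1  →[6↦7]→  2·7 + 1 = 15  −1 ⇒ G_3=14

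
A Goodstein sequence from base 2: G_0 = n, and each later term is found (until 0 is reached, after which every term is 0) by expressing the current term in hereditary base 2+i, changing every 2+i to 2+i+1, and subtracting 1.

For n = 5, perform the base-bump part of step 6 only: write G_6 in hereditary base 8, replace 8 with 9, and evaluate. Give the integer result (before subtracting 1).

2455

(0) 5|_2 = 2^2 + 1 ↦ 3^3 + 1|_3 = 28 ⇒ 27
(1) 27|_3 = 3^3 ↦ 4^4|_4 = 256 ⇒ 255
(2) 255|_4 = 3·4^3 + 3·4^2 + 3·4 + 3 ↦ 3·5^3 + 3·5^2 + 3·5 + 3|_5 = 468 ⇒ 467
(3) 467|_5 = 3·5^3 + 3·5^2 + 3·5 + 2 ↦ 3·6^3 + 3·6^2 + 3·6 + 2|_6 = 776 ⇒ 775
(4) 775|_6 = 3·6^3 + 3·6^2 + 3·6 + 1 ↦ 3·7^3 + 3·7^2 + 3·7 + 1|_7 = 1198 ⇒ 1197
(5) 1197|_7 = 3·7^3 + 3·7^2 + 3·7 ↦ 3·8^3 + 3·8^2 + 3·8|_8 = 1752 ⇒ 1751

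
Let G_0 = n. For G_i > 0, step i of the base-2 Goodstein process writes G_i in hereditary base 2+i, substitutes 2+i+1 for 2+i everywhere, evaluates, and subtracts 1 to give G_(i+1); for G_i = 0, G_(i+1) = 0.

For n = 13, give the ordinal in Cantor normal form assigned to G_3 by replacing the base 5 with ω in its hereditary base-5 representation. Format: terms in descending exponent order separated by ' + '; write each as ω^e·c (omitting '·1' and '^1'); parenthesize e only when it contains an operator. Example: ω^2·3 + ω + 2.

ω^(ω + 1) + ω^3·3 + ω^2·3 + ω·3 + 2

G_0=13  [base 2] 2^(2 + 1) + 2^2 + 1  →[2↦3]→  3^(3 + 1) + 3^3 + 1 = 109  −1 ⇒ G_1=108
G_1=108  [base 3] 3^(3 + 1) + 3^3  →[3↦4]→  4^(4 + 1) + 4^4 = 1280  −1 ⇒ G_2=1279
G_2=1279  [base 4] 4^(4 + 1) + 3·4^3 + 3·4^2 + 3·4 + 3  →[4↦5]→  5^(5 + 1) + 3·5^3 + 3·5^2 + 3·5 + 3 = 16093  −1 ⇒ G_3=16092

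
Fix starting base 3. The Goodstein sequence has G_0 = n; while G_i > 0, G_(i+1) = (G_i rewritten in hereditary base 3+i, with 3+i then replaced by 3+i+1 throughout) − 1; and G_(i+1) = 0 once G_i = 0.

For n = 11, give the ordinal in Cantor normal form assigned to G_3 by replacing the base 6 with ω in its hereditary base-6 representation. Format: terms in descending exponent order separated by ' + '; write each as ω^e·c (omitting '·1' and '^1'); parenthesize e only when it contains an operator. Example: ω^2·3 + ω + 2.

ω·5 + 5

(0) 11|_3 = 3^2 + 2 ↦ 4^2 + 2|_4 = 18 ⇒ 17
(1) 17|_4 = 4^2 + 1 ↦ 5^2 + 1|_5 = 26 ⇒ 25
(2) 25|_5 = 5^2 ↦ 6^2|_6 = 36 ⇒ 35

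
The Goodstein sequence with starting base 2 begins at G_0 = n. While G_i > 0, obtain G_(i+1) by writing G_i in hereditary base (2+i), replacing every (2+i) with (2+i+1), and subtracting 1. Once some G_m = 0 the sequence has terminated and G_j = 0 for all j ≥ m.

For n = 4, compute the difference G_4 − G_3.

23

[0] 4 ≡ 2^2 (base 2). Lift 3: 27. −1: 26.
[1] 26 ≡ 2·3^2 + 2·3 + 2 (base 3). Lift 4: 42. −1: 41.
[2] 41 ≡ 2·4^2 + 2·4 + 1 (base 4). Lift 5: 61. −1: 60.
[3] 60 ≡ 2·5^2 + 2·5 (base 5). Lift 6: 84. −1: 83.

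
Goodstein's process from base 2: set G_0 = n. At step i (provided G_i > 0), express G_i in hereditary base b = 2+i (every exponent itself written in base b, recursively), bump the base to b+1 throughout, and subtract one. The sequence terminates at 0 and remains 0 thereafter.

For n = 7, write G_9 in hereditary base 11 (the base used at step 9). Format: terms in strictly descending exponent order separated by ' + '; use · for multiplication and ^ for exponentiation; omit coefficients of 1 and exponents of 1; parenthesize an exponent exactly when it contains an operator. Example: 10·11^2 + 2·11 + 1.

G_0=7  [base 2] 2^2 + 2 + 1  →[2↦3]→  3^3 + 3 + 1 = 31  −1 ⇒ G_1=30
G_1=30  [base 3] 3^3 + 3  →[3↦4]→  4^4 + 4 = 260  −1 ⇒ G_2=259
G_2=259  [base 4] 4^4 + 3  →[4↦5]→  5^5 + 3 = 3128  −1 ⇒ G_3=3127
G_3=3127  [base 5] 5^5 + 2  →[5↦6]→  6^6 + 2 = 46658  −1 ⇒ G_4=46657
G_4=46657  [base 6] 6^6 + 1  →[6↦7]→  7^7 + 1 = 823544  −1 ⇒ G_5=823543
G_5=823543  [base 7] 7^7  →[7↦8]→  8^8 = 16777216  −1 ⇒ G_6=16777215
G_6=16777215  [base 8] 7·8^7 + 7·8^6 + 7·8^5 + 7·8^4 + 7·8^3 + 7·8^2 + 7·8 + 7  →[8↦9]→  7·9^7 + 7·9^6 + 7·9^5 + 7·9^4 + 7·9^3 + 7·9^2 + 7·9 + 7 = 37665880  −1 ⇒ G_7=37665879
G_7=37665879  [base 9] 7·9^7 + 7·9^6 + 7·9^5 + 7·9^4 + 7·9^3 + 7·9^2 + 7·9 + 6  →[9↦10]→  7·10^7 + 7·10^6 + 7·10^5 + 7·10^4 + 7·10^3 + 7·10^2 + 7·10 + 6 = 77777776  −1 ⇒ G_8=77777775
G_8=77777775  [base 10] 7·10^7 + 7·10^6 + 7·10^5 + 7·10^4 + 7·10^3 + 7·10^2 + 7·10 + 5  →[10↦11]→  7·11^7 + 7·11^6 + 7·11^5 + 7·11^4 + 7·11^3 + 7·11^2 + 7·11 + 5 = 150051214  −1 ⇒ G_9=150051213

7·11^7 + 7·11^6 + 7·11^5 + 7·11^4 + 7·11^3 + 7·11^2 + 7·11 + 4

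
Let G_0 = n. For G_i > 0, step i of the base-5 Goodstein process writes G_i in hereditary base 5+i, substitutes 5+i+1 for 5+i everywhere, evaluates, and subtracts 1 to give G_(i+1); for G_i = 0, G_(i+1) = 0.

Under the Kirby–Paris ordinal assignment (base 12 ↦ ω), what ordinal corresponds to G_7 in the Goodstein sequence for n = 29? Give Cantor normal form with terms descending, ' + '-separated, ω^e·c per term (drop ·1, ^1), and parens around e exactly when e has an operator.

G_0=29  [base 5] 5^2 + 4  →[5↦6]→  6^2 + 4 = 40  −1 ⇒ G_1=39
G_1=39  [base 6] 6^2 + 3  →[6↦7]→  7^2 + 3 = 52  −1 ⇒ G_2=51
G_2=51  [base 7] 7^2 + 2  →[7↦8]→  8^2 + 2 = 66  −1 ⇒ G_3=65
G_3=65  [base 8] 8^2 + 1  →[8↦9]→  9^2 + 1 = 82  −1 ⇒ G_4=81
G_4=81  [base 9] 9^2  →[9↦10]→  10^2 = 100  −1 ⇒ G_5=99
G_5=99  [base 10] 9·10 + 9  →[10↦11]→  9·11 + 9 = 108  −1 ⇒ G_6=107
G_6=107  [base 11] 9·11 + 8  →[11↦12]→  9·12 + 8 = 116  −1 ⇒ G_7=115

ω·9 + 7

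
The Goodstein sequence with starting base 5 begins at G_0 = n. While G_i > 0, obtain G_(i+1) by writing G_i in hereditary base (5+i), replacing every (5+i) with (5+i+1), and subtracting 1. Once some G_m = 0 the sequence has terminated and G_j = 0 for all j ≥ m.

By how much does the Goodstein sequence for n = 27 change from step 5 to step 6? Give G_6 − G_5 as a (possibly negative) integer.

6

[0] 27 ≡ 5^2 + 2 (base 5). Lift 6: 38. −1: 37.
[1] 37 ≡ 6^2 + 1 (base 6). Lift 7: 50. −1: 49.
[2] 49 ≡ 7^2 (base 7). Lift 8: 64. −1: 63.
[3] 63 ≡ 7·8 + 7 (base 8). Lift 9: 70. −1: 69.
[4] 69 ≡ 7·9 + 6 (base 9). Lift 10: 76. −1: 75.
[5] 75 ≡ 7·10 + 5 (base 10). Lift 11: 82. −1: 81.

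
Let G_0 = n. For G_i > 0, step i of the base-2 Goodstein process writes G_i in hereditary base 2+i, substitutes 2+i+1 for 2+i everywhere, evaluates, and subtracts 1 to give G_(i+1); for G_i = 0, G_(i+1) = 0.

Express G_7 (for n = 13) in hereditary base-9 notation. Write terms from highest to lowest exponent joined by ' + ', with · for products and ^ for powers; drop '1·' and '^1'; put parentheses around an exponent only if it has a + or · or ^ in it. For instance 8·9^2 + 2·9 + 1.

[0] 13 ≡ 2^(2 + 1) + 2^2 + 1 (base 2). Lift 3: 109. −1: 108.
[1] 108 ≡ 3^(3 + 1) + 3^3 (base 3). Lift 4: 1280. −1: 1279.
[2] 1279 ≡ 4^(4 + 1) + 3·4^3 + 3·4^2 + 3·4 + 3 (base 4). Lift 5: 16093. −1: 16092.
[3] 16092 ≡ 5^(5 + 1) + 3·5^3 + 3·5^2 + 3·5 + 2 (base 5). Lift 6: 280712. −1: 280711.
[4] 280711 ≡ 6^(6 + 1) + 3·6^3 + 3·6^2 + 3·6 + 1 (base 6). Lift 7: 5765999. −1: 5765998.
[5] 5765998 ≡ 7^(7 + 1) + 3·7^3 + 3·7^2 + 3·7 (base 7). Lift 8: 134219480. −1: 134219479.
[6] 134219479 ≡ 8^(8 + 1) + 3·8^3 + 3·8^2 + 2·8 + 7 (base 8). Lift 9: 3486786856. −1: 3486786855.
[7] 3486786855 ≡ 9^(9 + 1) + 3·9^3 + 3·9^2 + 2·9 + 6 (base 9). Lift 10: 100000003326. −1: 100000003325.

9^(9 + 1) + 3·9^3 + 3·9^2 + 2·9 + 6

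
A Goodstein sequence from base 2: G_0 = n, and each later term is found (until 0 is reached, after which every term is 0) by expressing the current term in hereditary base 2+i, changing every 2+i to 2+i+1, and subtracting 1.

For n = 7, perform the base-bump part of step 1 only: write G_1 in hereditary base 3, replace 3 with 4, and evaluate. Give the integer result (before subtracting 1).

260

i=0: 7 = 2^2 + 2 + 1 (b=2); 2→3: 3^3 + 3 + 1 = 31; 31−1 = 30
i=1: 30 = 3^3 + 3 (b=3); 3→4: 4^4 + 4 = 260; 260−1 = 259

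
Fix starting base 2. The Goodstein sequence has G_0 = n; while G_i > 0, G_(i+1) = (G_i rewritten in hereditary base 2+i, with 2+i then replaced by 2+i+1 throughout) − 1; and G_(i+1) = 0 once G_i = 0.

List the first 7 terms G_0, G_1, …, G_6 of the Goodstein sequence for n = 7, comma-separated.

7, 30, 259, 3127, 46657, 823543, 16777215

G_0=7  [base 2] 2^2 + 2 + 1  →[2↦3]→  3^3 + 3 + 1 = 31  −1 ⇒ G_1=30
G_1=30  [base 3] 3^3 + 3  →[3↦4]→  4^4 + 4 = 260  −1 ⇒ G_2=259
G_2=259  [base 4] 4^4 + 3  →[4↦5]→  5^5 + 3 = 3128  −1 ⇒ G_3=3127
G_3=3127  [base 5] 5^5 + 2  →[5↦6]→  6^6 + 2 = 46658  −1 ⇒ G_4=46657
G_4=46657  [base 6] 6^6 + 1  →[6↦7]→  7^7 + 1 = 823544  −1 ⇒ G_5=823543
G_5=823543  [base 7] 7^7  →[7↦8]→  8^8 = 16777216  −1 ⇒ G_6=16777215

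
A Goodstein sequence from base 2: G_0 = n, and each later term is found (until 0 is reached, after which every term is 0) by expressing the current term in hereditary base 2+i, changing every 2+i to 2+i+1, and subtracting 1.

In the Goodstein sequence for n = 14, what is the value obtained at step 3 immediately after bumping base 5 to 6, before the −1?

(0) 14|_2 = 2^(2 + 1) + 2^2 + 2 ↦ 3^(3 + 1) + 3^3 + 3|_3 = 111 ⇒ 110
(1) 110|_3 = 3^(3 + 1) + 3^3 + 2 ↦ 4^(4 + 1) + 4^4 + 2|_4 = 1282 ⇒ 1281
(2) 1281|_4 = 4^(4 + 1) + 4^4 + 1 ↦ 5^(5 + 1) + 5^5 + 1|_5 = 18751 ⇒ 18750
(3) 18750|_5 = 5^(5 + 1) + 5^5 ↦ 6^(6 + 1) + 6^6|_6 = 326592 ⇒ 326591

326592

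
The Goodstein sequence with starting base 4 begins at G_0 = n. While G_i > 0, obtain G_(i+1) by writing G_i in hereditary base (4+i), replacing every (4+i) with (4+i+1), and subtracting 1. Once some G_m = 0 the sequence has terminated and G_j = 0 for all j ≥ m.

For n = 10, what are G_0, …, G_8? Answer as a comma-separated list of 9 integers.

10, 11, 12, 13, 13, 13, 13, 13, 13

[0] 10 ≡ 2·4 + 2 (base 4). Lift 5: 12. −1: 11.
[1] 11 ≡ 2·5 + 1 (base 5). Lift 6: 13. −1: 12.
[2] 12 ≡ 2·6 (base 6). Lift 7: 14. −1: 13.
[3] 13 ≡ 7 + 6 (base 7). Lift 8: 14. −1: 13.
[4] 13 ≡ 8 + 5 (base 8). Lift 9: 14. −1: 13.
[5] 13 ≡ 9 + 4 (base 9). Lift 10: 14. −1: 13.
[6] 13 ≡ 10 + 3 (base 10). Lift 11: 14. −1: 13.
[7] 13 ≡ 11 + 2 (base 11). Lift 12: 14. −1: 13.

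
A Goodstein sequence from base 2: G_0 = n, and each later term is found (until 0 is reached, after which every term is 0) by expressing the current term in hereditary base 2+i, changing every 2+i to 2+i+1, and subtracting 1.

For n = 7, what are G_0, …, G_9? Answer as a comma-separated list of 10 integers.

G_0=7  [base 2] 2^2 + 2 + 1  →[2↦3]→  3^3 + 3 + 1 = 31  −1 ⇒ G_1=30
G_1=30  [base 3] 3^3 + 3  →[3↦4]→  4^4 + 4 = 260  −1 ⇒ G_2=259
G_2=259  [base 4] 4^4 + 3  →[4↦5]→  5^5 + 3 = 3128  −1 ⇒ G_3=3127
G_3=3127  [base 5] 5^5 + 2  →[5↦6]→  6^6 + 2 = 46658  −1 ⇒ G_4=46657
G_4=46657  [base 6] 6^6 + 1  →[6↦7]→  7^7 + 1 = 823544  −1 ⇒ G_5=823543
G_5=823543  [base 7] 7^7  →[7↦8]→  8^8 = 16777216  −1 ⇒ G_6=16777215
G_6=16777215  [base 8] 7·8^7 + 7·8^6 + 7·8^5 + 7·8^4 + 7·8^3 + 7·8^2 + 7·8 + 7  →[8↦9]→  7·9^7 + 7·9^6 + 7·9^5 + 7·9^4 + 7·9^3 + 7·9^2 + 7·9 + 7 = 37665880  −1 ⇒ G_7=37665879
G_7=37665879  [base 9] 7·9^7 + 7·9^6 + 7·9^5 + 7·9^4 + 7·9^3 + 7·9^2 + 7·9 + 6  →[9↦10]→  7·10^7 + 7·10^6 + 7·10^5 + 7·10^4 + 7·10^3 + 7·10^2 + 7·10 + 6 = 77777776  −1 ⇒ G_8=77777775
G_8=77777775  [base 10] 7·10^7 + 7·10^6 + 7·10^5 + 7·10^4 + 7·10^3 + 7·10^2 + 7·10 + 5  →[10↦11]→  7·11^7 + 7·11^6 + 7·11^5 + 7·11^4 + 7·11^3 + 7·11^2 + 7·11 + 5 = 150051214  −1 ⇒ G_9=150051213

7, 30, 259, 3127, 46657, 823543, 16777215, 37665879, 77777775, 150051213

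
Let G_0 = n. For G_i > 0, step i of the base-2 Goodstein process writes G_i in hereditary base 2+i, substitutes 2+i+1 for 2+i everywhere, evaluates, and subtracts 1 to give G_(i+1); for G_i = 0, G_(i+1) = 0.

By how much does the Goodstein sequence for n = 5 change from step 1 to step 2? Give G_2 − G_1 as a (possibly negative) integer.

[0] 5 ≡ 2^2 + 1 (base 2). Lift 3: 28. −1: 27.
[1] 27 ≡ 3^3 (base 3). Lift 4: 256. −1: 255.

228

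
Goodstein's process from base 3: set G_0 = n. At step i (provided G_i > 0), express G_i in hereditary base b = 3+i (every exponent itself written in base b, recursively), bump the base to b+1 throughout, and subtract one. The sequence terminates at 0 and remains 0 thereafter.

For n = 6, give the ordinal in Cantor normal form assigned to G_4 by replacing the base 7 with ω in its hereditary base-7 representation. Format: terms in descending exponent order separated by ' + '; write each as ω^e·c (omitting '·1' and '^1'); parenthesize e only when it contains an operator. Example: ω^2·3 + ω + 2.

ω

6 —HB3→ 2·3 —bump→ 2·4 = 8 —(−1)→ 7
7 —HB4→ 4 + 3 —bump→ 5 + 3 = 8 —(−1)→ 7
7 —HB5→ 5 + 2 —bump→ 6 + 2 = 8 —(−1)→ 7
7 —HB6→ 6 + 1 —bump→ 7 + 1 = 8 —(−1)→ 7
7 —HB7→ 7 —bump→ 8 = 8 —(−1)→ 7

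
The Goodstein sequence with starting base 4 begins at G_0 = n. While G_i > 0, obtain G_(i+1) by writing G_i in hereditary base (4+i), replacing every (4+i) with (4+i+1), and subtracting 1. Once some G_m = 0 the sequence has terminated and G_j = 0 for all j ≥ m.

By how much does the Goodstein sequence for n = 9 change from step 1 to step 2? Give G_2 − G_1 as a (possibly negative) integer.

step 0: 9 = 2·4 + 1; sub 5 for 4: 2·5 + 1; = 11; G_1 = 11−1 = 10
step 1: 10 = 2·5; sub 6 for 5: 2·6; = 12; G_2 = 12−1 = 11

1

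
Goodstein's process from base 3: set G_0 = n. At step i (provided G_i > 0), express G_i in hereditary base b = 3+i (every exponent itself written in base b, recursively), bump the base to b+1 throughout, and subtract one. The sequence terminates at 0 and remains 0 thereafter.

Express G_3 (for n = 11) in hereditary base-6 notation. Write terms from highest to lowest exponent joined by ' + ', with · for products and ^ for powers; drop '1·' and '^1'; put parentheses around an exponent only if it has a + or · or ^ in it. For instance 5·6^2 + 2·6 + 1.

5·6 + 5

step 0: 11 = 3^2 + 2; sub 4 for 3: 4^2 + 2; = 18; G_1 = 18−1 = 17
step 1: 17 = 4^2 + 1; sub 5 for 4: 5^2 + 1; = 26; G_2 = 26−1 = 25
step 2: 25 = 5^2; sub 6 for 5: 6^2; = 36; G_3 = 36−1 = 35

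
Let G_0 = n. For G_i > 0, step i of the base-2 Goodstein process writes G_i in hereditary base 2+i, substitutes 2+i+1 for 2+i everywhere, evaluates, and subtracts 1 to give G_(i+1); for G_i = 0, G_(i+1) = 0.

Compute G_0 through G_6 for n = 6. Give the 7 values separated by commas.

G_0=6  [base 2] 2^2 + 2  →[2↦3]→  3^3 + 3 = 30  −1 ⇒ G_1=29
G_1=29  [base 3] 3^3 + 2  →[3↦4]→  4^4 + 2 = 258  −1 ⇒ G_2=257
G_2=257  [base 4] 4^4 + 1  →[4↦5]→  5^5 + 1 = 3126  −1 ⇒ G_3=3125
G_3=3125  [base 5] 5^5  →[5↦6]→  6^6 = 46656  −1 ⇒ G_4=46655
G_4=46655  [base 6] 5·6^5 + 5·6^4 + 5·6^3 + 5·6^2 + 5·6 + 5  →[6↦7]→  5·7^5 + 5·7^4 + 5·7^3 + 5·7^2 + 5·7 + 5 = 98040  −1 ⇒ G_5=98039
G_5=98039  [base 7] 5·7^5 + 5·7^4 + 5·7^3 + 5·7^2 + 5·7 + 4  →[7↦8]→  5·8^5 + 5·8^4 + 5·8^3 + 5·8^2 + 5·8 + 4 = 187244  −1 ⇒ G_6=187243

6, 29, 257, 3125, 46655, 98039, 187243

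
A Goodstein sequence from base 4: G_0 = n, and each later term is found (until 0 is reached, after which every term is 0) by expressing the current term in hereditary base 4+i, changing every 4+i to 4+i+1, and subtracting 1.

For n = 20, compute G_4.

(0) 20|_4 = 4^2 + 4 ↦ 5^2 + 5|_5 = 30 ⇒ 29
(1) 29|_5 = 5^2 + 4 ↦ 6^2 + 4|_6 = 40 ⇒ 39
(2) 39|_6 = 6^2 + 3 ↦ 7^2 + 3|_7 = 52 ⇒ 51
(3) 51|_7 = 7^2 + 2 ↦ 8^2 + 2|_8 = 66 ⇒ 65

65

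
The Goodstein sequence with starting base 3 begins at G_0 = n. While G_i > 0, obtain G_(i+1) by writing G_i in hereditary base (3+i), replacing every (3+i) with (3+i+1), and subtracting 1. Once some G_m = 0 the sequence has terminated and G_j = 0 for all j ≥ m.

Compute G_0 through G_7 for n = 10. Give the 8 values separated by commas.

10, 16, 24, 27, 30, 33, 36, 39

G_0 = 10. HB_3(10) = 3^2 + 1. Bump = 17. G_1 = 16.
G_1 = 16. HB_4(16) = 4^2. Bump = 25. G_2 = 24.
G_2 = 24. HB_5(24) = 4·5 + 4. Bump = 28. G_3 = 27.
G_3 = 27. HB_6(27) = 4·6 + 3. Bump = 31. G_4 = 30.
G_4 = 30. HB_7(30) = 4·7 + 2. Bump = 34. G_5 = 33.
G_5 = 33. HB_8(33) = 4·8 + 1. Bump = 37. G_6 = 36.
G_6 = 36. HB_9(36) = 4·9. Bump = 40. G_7 = 39.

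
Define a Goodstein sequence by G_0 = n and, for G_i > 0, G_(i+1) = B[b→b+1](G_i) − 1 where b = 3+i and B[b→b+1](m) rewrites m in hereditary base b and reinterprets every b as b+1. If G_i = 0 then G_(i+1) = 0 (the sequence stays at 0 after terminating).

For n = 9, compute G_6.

24

9 —HB3→ 3^2 —bump→ 4^2 = 16 —(−1)→ 15
15 —HB4→ 3·4 + 3 —bump→ 3·5 + 3 = 18 —(−1)→ 17
17 —HB5→ 3·5 + 2 —bump→ 3·6 + 2 = 20 —(−1)→ 19
19 —HB6→ 3·6 + 1 —bump→ 3·7 + 1 = 22 —(−1)→ 21
21 —HB7→ 3·7 —bump→ 3·8 = 24 —(−1)→ 23
23 —HB8→ 2·8 + 7 —bump→ 2·9 + 7 = 25 —(−1)→ 24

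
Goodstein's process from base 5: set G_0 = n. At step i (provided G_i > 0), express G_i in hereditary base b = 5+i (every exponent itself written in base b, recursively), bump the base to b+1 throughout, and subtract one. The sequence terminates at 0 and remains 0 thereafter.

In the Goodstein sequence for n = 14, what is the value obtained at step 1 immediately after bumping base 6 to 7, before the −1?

17

14 —HB5→ 2·5 + 4 —bump→ 2·6 + 4 = 16 —(−1)→ 15
15 —HB6→ 2·6 + 3 —bump→ 2·7 + 3 = 17 —(−1)→ 16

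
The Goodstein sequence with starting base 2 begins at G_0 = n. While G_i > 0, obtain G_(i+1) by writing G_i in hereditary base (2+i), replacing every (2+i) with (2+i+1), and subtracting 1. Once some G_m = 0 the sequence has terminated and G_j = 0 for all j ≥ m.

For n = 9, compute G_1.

G_0=9  [base 2] 2^(2 + 1) + 1  →[2↦3]→  3^(3 + 1) + 1 = 82  −1 ⇒ G_1=81
G_1=81  [base 3] 3^(3 + 1)  →[3↦4]→  4^(4 + 1) = 1024  −1 ⇒ G_2=1023

81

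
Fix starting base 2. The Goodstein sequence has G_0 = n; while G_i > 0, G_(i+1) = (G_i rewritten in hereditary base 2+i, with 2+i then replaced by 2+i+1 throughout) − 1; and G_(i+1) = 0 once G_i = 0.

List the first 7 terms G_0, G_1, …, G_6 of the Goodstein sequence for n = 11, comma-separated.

base 2: 11 = 2^(2 + 1) + 2 + 1; at 3: 3^(3 + 1) + 3 + 1 = 85; next = 84
base 3: 84 = 3^(3 + 1) + 3; at 4: 4^(4 + 1) + 4 = 1028; next = 1027
base 4: 1027 = 4^(4 + 1) + 3; at 5: 5^(5 + 1) + 3 = 15628; next = 15627
base 5: 15627 = 5^(5 + 1) + 2; at 6: 6^(6 + 1) + 2 = 279938; next = 279937
base 6: 279937 = 6^(6 + 1) + 1; at 7: 7^(7 + 1) + 1 = 5764802; next = 5764801
base 7: 5764801 = 7^(7 + 1); at 8: 8^(8 + 1) = 134217728; next = 134217727

11, 84, 1027, 15627, 279937, 5764801, 134217727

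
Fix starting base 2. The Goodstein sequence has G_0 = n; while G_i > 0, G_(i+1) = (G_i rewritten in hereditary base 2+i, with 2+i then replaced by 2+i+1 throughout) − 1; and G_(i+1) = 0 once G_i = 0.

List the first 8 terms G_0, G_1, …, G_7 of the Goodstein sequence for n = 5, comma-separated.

5, 27, 255, 467, 775, 1197, 1751, 2454

[0] 5 ≡ 2^2 + 1 (base 2). Lift 3: 28. −1: 27.
[1] 27 ≡ 3^3 (base 3). Lift 4: 256. −1: 255.
[2] 255 ≡ 3·4^3 + 3·4^2 + 3·4 + 3 (base 4). Lift 5: 468. −1: 467.
[3] 467 ≡ 3·5^3 + 3·5^2 + 3·5 + 2 (base 5). Lift 6: 776. −1: 775.
[4] 775 ≡ 3·6^3 + 3·6^2 + 3·6 + 1 (base 6). Lift 7: 1198. −1: 1197.
[5] 1197 ≡ 3·7^3 + 3·7^2 + 3·7 (base 7). Lift 8: 1752. −1: 1751.
[6] 1751 ≡ 3·8^3 + 3·8^2 + 2·8 + 7 (base 8). Lift 9: 2455. −1: 2454.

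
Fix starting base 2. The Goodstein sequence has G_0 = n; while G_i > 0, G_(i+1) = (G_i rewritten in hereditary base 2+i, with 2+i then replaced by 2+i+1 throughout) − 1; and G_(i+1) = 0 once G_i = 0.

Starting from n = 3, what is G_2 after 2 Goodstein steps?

step 0: 3 = 2 + 1; sub 3 for 2: 3 + 1; = 4; G_1 = 4−1 = 3
step 1: 3 = 3; sub 4 for 3: 4; = 4; G_2 = 4−1 = 3
step 2: 3 = 3; sub 5 for 4: 3; = 3; G_3 = 3−1 = 2

3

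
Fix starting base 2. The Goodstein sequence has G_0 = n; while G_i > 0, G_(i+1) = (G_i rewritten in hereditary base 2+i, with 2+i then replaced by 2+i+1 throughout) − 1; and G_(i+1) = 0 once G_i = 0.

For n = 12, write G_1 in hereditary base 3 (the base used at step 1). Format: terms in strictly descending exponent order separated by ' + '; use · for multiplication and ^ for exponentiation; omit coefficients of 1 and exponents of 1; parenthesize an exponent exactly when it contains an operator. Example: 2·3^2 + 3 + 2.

3^(3 + 1) + 2·3^2 + 2·3 + 2

G_0=12  [base 2] 2^(2 + 1) + 2^2  →[2↦3]→  3^(3 + 1) + 3^3 = 108  −1 ⇒ G_1=107
G_1=107  [base 3] 3^(3 + 1) + 2·3^2 + 2·3 + 2  →[3↦4]→  4^(4 + 1) + 2·4^2 + 2·4 + 2 = 1066  −1 ⇒ G_2=1065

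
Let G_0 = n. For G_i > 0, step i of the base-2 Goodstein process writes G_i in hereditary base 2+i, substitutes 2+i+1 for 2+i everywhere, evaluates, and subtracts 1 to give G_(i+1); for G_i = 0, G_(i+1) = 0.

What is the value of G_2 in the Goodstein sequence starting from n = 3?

step 0: 3 = 2 + 1; sub 3 for 2: 3 + 1; = 4; G_1 = 4−1 = 3
step 1: 3 = 3; sub 4 for 3: 4; = 4; G_2 = 4−1 = 3

3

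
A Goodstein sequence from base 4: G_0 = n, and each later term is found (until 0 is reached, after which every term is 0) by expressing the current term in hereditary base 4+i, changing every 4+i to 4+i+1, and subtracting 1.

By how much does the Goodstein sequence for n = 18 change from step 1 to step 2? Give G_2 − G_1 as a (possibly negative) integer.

10

G_0=18  [base 4] 4^2 + 2  →[4↦5]→  5^2 + 2 = 27  −1 ⇒ G_1=26
G_1=26  [base 5] 5^2 + 1  →[5↦6]→  6^2 + 1 = 37  −1 ⇒ G_2=36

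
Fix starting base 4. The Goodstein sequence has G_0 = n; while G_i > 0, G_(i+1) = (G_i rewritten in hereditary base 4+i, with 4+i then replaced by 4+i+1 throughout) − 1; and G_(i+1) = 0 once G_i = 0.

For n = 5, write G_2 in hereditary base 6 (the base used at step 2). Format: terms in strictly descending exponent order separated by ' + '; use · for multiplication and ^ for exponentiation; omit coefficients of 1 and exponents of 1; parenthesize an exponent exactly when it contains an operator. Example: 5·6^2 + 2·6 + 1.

5

G_0=5  [base 4] 4 + 1  →[4↦5]→  5 + 1 = 6  −1 ⇒ G_1=5
G_1=5  [base 5] 5  →[5↦6]→  6 = 6  −1 ⇒ G_2=5
G_2=5  [base 6] 5  →[6↦7]→  5 = 5  −1 ⇒ G_3=4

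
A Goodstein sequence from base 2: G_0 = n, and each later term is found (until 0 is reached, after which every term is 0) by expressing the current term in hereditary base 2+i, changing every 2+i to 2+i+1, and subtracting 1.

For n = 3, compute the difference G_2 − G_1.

0

(0) 3|_2 = 2 + 1 ↦ 3 + 1|_3 = 4 ⇒ 3
(1) 3|_3 = 3 ↦ 4|_4 = 4 ⇒ 3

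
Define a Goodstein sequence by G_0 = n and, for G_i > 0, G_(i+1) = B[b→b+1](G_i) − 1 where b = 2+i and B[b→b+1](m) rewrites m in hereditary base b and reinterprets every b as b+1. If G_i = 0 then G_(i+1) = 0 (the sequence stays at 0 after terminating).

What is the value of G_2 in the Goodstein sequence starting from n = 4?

41

G_0 = 4. HB_2(4) = 2^2. Bump = 27. G_1 = 26.
G_1 = 26. HB_3(26) = 2·3^2 + 2·3 + 2. Bump = 42. G_2 = 41.
G_2 = 41. HB_4(41) = 2·4^2 + 2·4 + 1. Bump = 61. G_3 = 60.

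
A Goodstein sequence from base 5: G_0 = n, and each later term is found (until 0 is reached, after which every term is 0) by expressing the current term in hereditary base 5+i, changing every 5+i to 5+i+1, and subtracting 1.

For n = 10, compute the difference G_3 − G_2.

base 5: 10 = 2·5; at 6: 2·6 = 12; next = 11
base 6: 11 = 6 + 5; at 7: 7 + 5 = 12; next = 11
base 7: 11 = 7 + 4; at 8: 8 + 4 = 12; next = 11

0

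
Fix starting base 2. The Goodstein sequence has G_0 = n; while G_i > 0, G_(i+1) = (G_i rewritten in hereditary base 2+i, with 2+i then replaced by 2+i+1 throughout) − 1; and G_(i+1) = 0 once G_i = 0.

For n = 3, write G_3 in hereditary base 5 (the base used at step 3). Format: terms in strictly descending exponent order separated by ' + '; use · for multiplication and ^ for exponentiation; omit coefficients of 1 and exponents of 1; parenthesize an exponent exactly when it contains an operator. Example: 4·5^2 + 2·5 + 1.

[0] 3 ≡ 2 + 1 (base 2). Lift 3: 4. −1: 3.
[1] 3 ≡ 3 (base 3). Lift 4: 4. −1: 3.
[2] 3 ≡ 3 (base 4). Lift 5: 3. −1: 2.
[3] 2 ≡ 2 (base 5). Lift 6: 2. −1: 1.

2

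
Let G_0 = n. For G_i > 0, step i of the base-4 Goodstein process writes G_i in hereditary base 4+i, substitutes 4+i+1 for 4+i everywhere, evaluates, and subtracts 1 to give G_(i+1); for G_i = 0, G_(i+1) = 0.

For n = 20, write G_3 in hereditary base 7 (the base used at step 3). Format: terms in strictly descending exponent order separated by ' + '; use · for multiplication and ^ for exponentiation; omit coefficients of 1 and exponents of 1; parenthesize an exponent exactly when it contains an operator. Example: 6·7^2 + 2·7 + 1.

7^2 + 2

(0) 20|_4 = 4^2 + 4 ↦ 5^2 + 5|_5 = 30 ⇒ 29
(1) 29|_5 = 5^2 + 4 ↦ 6^2 + 4|_6 = 40 ⇒ 39
(2) 39|_6 = 6^2 + 3 ↦ 7^2 + 3|_7 = 52 ⇒ 51
(3) 51|_7 = 7^2 + 2 ↦ 8^2 + 2|_8 = 66 ⇒ 65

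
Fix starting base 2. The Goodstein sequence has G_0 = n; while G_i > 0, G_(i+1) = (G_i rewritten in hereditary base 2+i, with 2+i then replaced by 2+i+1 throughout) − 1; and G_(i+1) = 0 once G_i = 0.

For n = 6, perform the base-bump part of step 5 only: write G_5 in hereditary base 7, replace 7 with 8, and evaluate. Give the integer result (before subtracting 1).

(0) 6|_2 = 2^2 + 2 ↦ 3^3 + 3|_3 = 30 ⇒ 29
(1) 29|_3 = 3^3 + 2 ↦ 4^4 + 2|_4 = 258 ⇒ 257
(2) 257|_4 = 4^4 + 1 ↦ 5^5 + 1|_5 = 3126 ⇒ 3125
(3) 3125|_5 = 5^5 ↦ 6^6|_6 = 46656 ⇒ 46655
(4) 46655|_6 = 5·6^5 + 5·6^4 + 5·6^3 + 5·6^2 + 5·6 + 5 ↦ 5·7^5 + 5·7^4 + 5·7^3 + 5·7^2 + 5·7 + 5|_7 = 98040 ⇒ 98039
(5) 98039|_7 = 5·7^5 + 5·7^4 + 5·7^3 + 5·7^2 + 5·7 + 4 ↦ 5·8^5 + 5·8^4 + 5·8^3 + 5·8^2 + 5·8 + 4|_8 = 187244 ⇒ 187243

187244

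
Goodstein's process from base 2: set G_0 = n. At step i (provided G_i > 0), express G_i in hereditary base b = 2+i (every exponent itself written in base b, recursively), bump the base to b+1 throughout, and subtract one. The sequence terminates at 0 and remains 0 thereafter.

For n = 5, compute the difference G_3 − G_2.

212

G_0=5  [base 2] 2^2 + 1  →[2↦3]→  3^3 + 1 = 28  −1 ⇒ G_1=27
G_1=27  [base 3] 3^3  →[3↦4]→  4^4 = 256  −1 ⇒ G_2=255
G_2=255  [base 4] 3·4^3 + 3·4^2 + 3·4 + 3  →[4↦5]→  3·5^3 + 3·5^2 + 3·5 + 3 = 468  −1 ⇒ G_3=467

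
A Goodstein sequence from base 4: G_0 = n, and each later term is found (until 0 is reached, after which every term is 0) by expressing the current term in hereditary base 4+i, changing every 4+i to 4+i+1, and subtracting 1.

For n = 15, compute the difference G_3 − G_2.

step 0: 15 = 3·4 + 3; sub 5 for 4: 3·5 + 3; = 18; G_1 = 18−1 = 17
step 1: 17 = 3·5 + 2; sub 6 for 5: 3·6 + 2; = 20; G_2 = 20−1 = 19
step 2: 19 = 3·6 + 1; sub 7 for 6: 3·7 + 1; = 22; G_3 = 22−1 = 21

2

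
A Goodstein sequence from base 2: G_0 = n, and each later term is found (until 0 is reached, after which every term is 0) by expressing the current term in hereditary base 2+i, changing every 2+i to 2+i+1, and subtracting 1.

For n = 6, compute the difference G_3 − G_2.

2868

6 —HB2→ 2^2 + 2 —bump→ 3^3 + 3 = 30 —(−1)→ 29
29 —HB3→ 3^3 + 2 —bump→ 4^4 + 2 = 258 —(−1)→ 257
257 —HB4→ 4^4 + 1 —bump→ 5^5 + 1 = 3126 —(−1)→ 3125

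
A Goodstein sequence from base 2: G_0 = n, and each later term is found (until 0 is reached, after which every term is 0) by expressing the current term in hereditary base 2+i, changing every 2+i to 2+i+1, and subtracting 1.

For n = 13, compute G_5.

(0) 13|_2 = 2^(2 + 1) + 2^2 + 1 ↦ 3^(3 + 1) + 3^3 + 1|_3 = 109 ⇒ 108
(1) 108|_3 = 3^(3 + 1) + 3^3 ↦ 4^(4 + 1) + 4^4|_4 = 1280 ⇒ 1279
(2) 1279|_4 = 4^(4 + 1) + 3·4^3 + 3·4^2 + 3·4 + 3 ↦ 5^(5 + 1) + 3·5^3 + 3·5^2 + 3·5 + 3|_5 = 16093 ⇒ 16092
(3) 16092|_5 = 5^(5 + 1) + 3·5^3 + 3·5^2 + 3·5 + 2 ↦ 6^(6 + 1) + 3·6^3 + 3·6^2 + 3·6 + 2|_6 = 280712 ⇒ 280711
(4) 280711|_6 = 6^(6 + 1) + 3·6^3 + 3·6^2 + 3·6 + 1 ↦ 7^(7 + 1) + 3·7^3 + 3·7^2 + 3·7 + 1|_7 = 5765999 ⇒ 5765998
(5) 5765998|_7 = 7^(7 + 1) + 3·7^3 + 3·7^2 + 3·7 ↦ 8^(8 + 1) + 3·8^3 + 3·8^2 + 3·8|_8 = 134219480 ⇒ 134219479

5765998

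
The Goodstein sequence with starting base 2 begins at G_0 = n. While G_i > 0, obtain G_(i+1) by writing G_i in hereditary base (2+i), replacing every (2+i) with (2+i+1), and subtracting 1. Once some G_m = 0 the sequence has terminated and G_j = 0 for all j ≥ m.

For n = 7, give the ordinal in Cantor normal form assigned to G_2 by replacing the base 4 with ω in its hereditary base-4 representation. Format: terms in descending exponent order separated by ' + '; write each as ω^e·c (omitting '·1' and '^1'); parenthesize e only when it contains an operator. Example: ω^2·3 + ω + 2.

ω^ω + 3

step 0: 7 = 2^2 + 2 + 1; sub 3 for 2: 3^3 + 3 + 1; = 31; G_1 = 31−1 = 30
step 1: 30 = 3^3 + 3; sub 4 for 3: 4^4 + 4; = 260; G_2 = 260−1 = 259
step 2: 259 = 4^4 + 3; sub 5 for 4: 5^5 + 3; = 3128; G_3 = 3128−1 = 3127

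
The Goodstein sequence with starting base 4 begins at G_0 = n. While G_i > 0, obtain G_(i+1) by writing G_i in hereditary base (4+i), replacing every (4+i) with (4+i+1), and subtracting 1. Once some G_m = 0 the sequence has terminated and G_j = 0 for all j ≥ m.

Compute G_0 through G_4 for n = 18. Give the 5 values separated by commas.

18, 26, 36, 48, 53

i=0: 18 = 4^2 + 2 (b=4); 4→5: 5^2 + 2 = 27; 27−1 = 26
i=1: 26 = 5^2 + 1 (b=5); 5→6: 6^2 + 1 = 37; 37−1 = 36
i=2: 36 = 6^2 (b=6); 6→7: 7^2 = 49; 49−1 = 48
i=3: 48 = 6·7 + 6 (b=7); 7→8: 6·8 + 6 = 54; 54−1 = 53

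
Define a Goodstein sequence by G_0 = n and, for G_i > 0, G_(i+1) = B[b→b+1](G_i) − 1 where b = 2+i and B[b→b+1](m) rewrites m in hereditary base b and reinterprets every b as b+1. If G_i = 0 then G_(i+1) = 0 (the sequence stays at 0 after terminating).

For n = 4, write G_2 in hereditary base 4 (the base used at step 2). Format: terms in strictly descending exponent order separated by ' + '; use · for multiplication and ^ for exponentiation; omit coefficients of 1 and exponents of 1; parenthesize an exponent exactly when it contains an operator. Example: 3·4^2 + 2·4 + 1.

step 0: 4 = 2^2; sub 3 for 2: 3^3; = 27; G_1 = 27−1 = 26
step 1: 26 = 2·3^2 + 2·3 + 2; sub 4 for 3: 2·4^2 + 2·4 + 2; = 42; G_2 = 42−1 = 41
step 2: 41 = 2·4^2 + 2·4 + 1; sub 5 for 4: 2·5^2 + 2·5 + 1; = 61; G_3 = 61−1 = 60

2·4^2 + 2·4 + 1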